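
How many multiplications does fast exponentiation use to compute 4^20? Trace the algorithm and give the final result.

Computing 4^20 by squaring (build up from 4^1; each line after the first costs one multiplication):

4^1 = 4
4^2 = (4^1)^2 = 4^2 = 16
4^4 = (4^2)^2 = 16^2 = 256
4^5 = 4 * 4^4 = 4 * 256 = 1024
4^10 = (4^5)^2 = 1024^2 = 1048576
4^20 = (4^10)^2 = 1048576^2 = 1099511627776

Result: 1099511627776
Multiplications needed: 5 (5 lines after 4^1)

4^20 = 1099511627776. Using exponentiation by squaring, this requires 5 multiplications. The key idea: if the exponent is even, square the half-power; if odd, multiply by the base once.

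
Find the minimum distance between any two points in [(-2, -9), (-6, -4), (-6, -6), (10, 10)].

Computing all pairwise distances among 4 points:

d((-2, -9), (-6, -4)) = 6.4031
d((-2, -9), (-6, -6)) = 5.0
d((-2, -9), (10, 10)) = 22.4722
d((-6, -4), (-6, -6)) = 2.0 <-- minimum
d((-6, -4), (10, 10)) = 21.2603
d((-6, -6), (10, 10)) = 22.6274

Closest pair: (-6, -4) and (-6, -6) with distance 2.0

The closest pair is (-6, -4) and (-6, -6) with Euclidean distance 2.0. For 4 points, brute-force pairwise comparison is shown above. For large n, the divide-and-conquer algorithm (sort by x, recurse on halves, check the dividing strip) achieves O(n log n).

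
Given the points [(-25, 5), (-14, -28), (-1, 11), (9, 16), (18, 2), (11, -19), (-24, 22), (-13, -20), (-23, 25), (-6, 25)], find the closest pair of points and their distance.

Computing all pairwise distances among 10 points:

d((-25, 5), (-14, -28)) = 34.7851
d((-25, 5), (-1, 11)) = 24.7386
d((-25, 5), (9, 16)) = 35.7351
d((-25, 5), (18, 2)) = 43.1045
d((-25, 5), (11, -19)) = 43.2666
d((-25, 5), (-24, 22)) = 17.0294
d((-25, 5), (-13, -20)) = 27.7308
d((-25, 5), (-23, 25)) = 20.0998
d((-25, 5), (-6, 25)) = 27.5862
d((-14, -28), (-1, 11)) = 41.1096
d((-14, -28), (9, 16)) = 49.6488
d((-14, -28), (18, 2)) = 43.8634
d((-14, -28), (11, -19)) = 26.5707
d((-14, -28), (-24, 22)) = 50.9902
d((-14, -28), (-13, -20)) = 8.0623
d((-14, -28), (-23, 25)) = 53.7587
d((-14, -28), (-6, 25)) = 53.6004
d((-1, 11), (9, 16)) = 11.1803
d((-1, 11), (18, 2)) = 21.0238
d((-1, 11), (11, -19)) = 32.311
d((-1, 11), (-24, 22)) = 25.4951
d((-1, 11), (-13, -20)) = 33.2415
d((-1, 11), (-23, 25)) = 26.0768
d((-1, 11), (-6, 25)) = 14.8661
d((9, 16), (18, 2)) = 16.6433
d((9, 16), (11, -19)) = 35.0571
d((9, 16), (-24, 22)) = 33.541
d((9, 16), (-13, -20)) = 42.19
d((9, 16), (-23, 25)) = 33.2415
d((9, 16), (-6, 25)) = 17.4929
d((18, 2), (11, -19)) = 22.1359
d((18, 2), (-24, 22)) = 46.5188
d((18, 2), (-13, -20)) = 38.0132
d((18, 2), (-23, 25)) = 47.0106
d((18, 2), (-6, 25)) = 33.2415
d((11, -19), (-24, 22)) = 53.9073
d((11, -19), (-13, -20)) = 24.0208
d((11, -19), (-23, 25)) = 55.6058
d((11, -19), (-6, 25)) = 47.1699
d((-24, 22), (-13, -20)) = 43.4166
d((-24, 22), (-23, 25)) = 3.1623 <-- minimum
d((-24, 22), (-6, 25)) = 18.2483
d((-13, -20), (-23, 25)) = 46.0977
d((-13, -20), (-6, 25)) = 45.5412
d((-23, 25), (-6, 25)) = 17.0

Closest pair: (-24, 22) and (-23, 25) with distance 3.1623

The closest pair is (-24, 22) and (-23, 25) with Euclidean distance 3.1623. For 10 points, brute-force pairwise comparison is shown above. For large n, the divide-and-conquer algorithm (sort by x, recurse on halves, check the dividing strip) achieves O(n log n).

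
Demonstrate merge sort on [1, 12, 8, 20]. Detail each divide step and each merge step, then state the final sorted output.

Merge sort trace:

Split: [1, 12, 8, 20] -> [1, 12] and [8, 20]
  Split: [1, 12] -> [1] and [12]
  Merge: [1] + [12] -> [1, 12]
  Split: [8, 20] -> [8] and [20]
  Merge: [8] + [20] -> [8, 20]
Merge: [1, 12] + [8, 20] -> [1, 8, 12, 20]

Final sorted array: [1, 8, 12, 20]

The merge sort proceeds by recursively splitting the array and merging sorted halves.
After all merges, the sorted array is [1, 8, 12, 20].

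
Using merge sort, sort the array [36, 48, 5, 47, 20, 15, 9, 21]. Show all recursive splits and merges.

Merge sort trace:

Split: [36, 48, 5, 47, 20, 15, 9, 21] -> [36, 48, 5, 47] and [20, 15, 9, 21]
  Split: [36, 48, 5, 47] -> [36, 48] and [5, 47]
    Split: [36, 48] -> [36] and [48]
    Merge: [36] + [48] -> [36, 48]
    Split: [5, 47] -> [5] and [47]
    Merge: [5] + [47] -> [5, 47]
  Merge: [36, 48] + [5, 47] -> [5, 36, 47, 48]
  Split: [20, 15, 9, 21] -> [20, 15] and [9, 21]
    Split: [20, 15] -> [20] and [15]
    Merge: [20] + [15] -> [15, 20]
    Split: [9, 21] -> [9] and [21]
    Merge: [9] + [21] -> [9, 21]
  Merge: [15, 20] + [9, 21] -> [9, 15, 20, 21]
Merge: [5, 36, 47, 48] + [9, 15, 20, 21] -> [5, 9, 15, 20, 21, 36, 47, 48]

Final sorted array: [5, 9, 15, 20, 21, 36, 47, 48]

The merge sort proceeds by recursively splitting the array and merging sorted halves.
After all merges, the sorted array is [5, 9, 15, 20, 21, 36, 47, 48].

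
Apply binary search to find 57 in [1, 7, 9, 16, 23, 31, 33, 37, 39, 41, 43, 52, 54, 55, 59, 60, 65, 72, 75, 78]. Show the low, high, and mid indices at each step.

Binary search for 57 in [1, 7, 9, 16, 23, 31, 33, 37, 39, 41, 43, 52, 54, 55, 59, 60, 65, 72, 75, 78]:

lo=0, hi=19, mid=9, arr[mid]=41 -> 41 < 57, search right half
lo=10, hi=19, mid=14, arr[mid]=59 -> 59 > 57, search left half
lo=10, hi=13, mid=11, arr[mid]=52 -> 52 < 57, search right half
lo=12, hi=13, mid=12, arr[mid]=54 -> 54 < 57, search right half
lo=13, hi=13, mid=13, arr[mid]=55 -> 55 < 57, search right half
lo=14 > hi=13, target 57 not found

Binary search determines that 57 is not in the array after 5 comparisons. The search space was exhausted without finding the target.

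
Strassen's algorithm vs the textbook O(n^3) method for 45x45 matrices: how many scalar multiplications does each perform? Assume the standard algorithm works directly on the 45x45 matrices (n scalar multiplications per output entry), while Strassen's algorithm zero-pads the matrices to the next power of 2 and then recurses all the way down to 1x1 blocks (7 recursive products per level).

Matrix multiplication for 45x45 matrices:

Strassen's algorithm requires power-of-2 dimensions. Pad 45x45 to 64x64 (next power of 2).

Standard algorithm: 45^3 = 91125 multiplications
Strassen's algorithm: 7^(log2(64)) = 7^6 = 117649 multiplications
Difference: 91125 - 117649 = -26524 (Strassen uses MORE here due to padding overhead — for small or just-over-power-of-2 n, padding can outweigh the per-level savings)

Standard: 91125 multiplications (45^3). Strassen: 117649 multiplications (7^6, after padding to 64x64). Strassen reduces 8 recursive multiplications to 7 at each level.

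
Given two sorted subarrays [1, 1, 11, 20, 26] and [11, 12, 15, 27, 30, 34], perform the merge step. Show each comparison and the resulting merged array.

Merging process:

Compare 1 vs 11: take 1 from left. Merged: [1]
Compare 1 vs 11: take 1 from left. Merged: [1, 1]
Compare 11 vs 11: take 11 from left. Merged: [1, 1, 11]
Compare 20 vs 11: take 11 from right. Merged: [1, 1, 11, 11]
Compare 20 vs 12: take 12 from right. Merged: [1, 1, 11, 11, 12]
Compare 20 vs 15: take 15 from right. Merged: [1, 1, 11, 11, 12, 15]
Compare 20 vs 27: take 20 from left. Merged: [1, 1, 11, 11, 12, 15, 20]
Compare 26 vs 27: take 26 from left. Merged: [1, 1, 11, 11, 12, 15, 20, 26]
Append remaining from right: [27, 30, 34]. Merged: [1, 1, 11, 11, 12, 15, 20, 26, 27, 30, 34]

Final merged array: [1, 1, 11, 11, 12, 15, 20, 26, 27, 30, 34]
Total comparisons: 8

The merged array is [1, 1, 11, 11, 12, 15, 20, 26, 27, 30, 34], requiring 8 comparisons. The merge step runs in O(n) time where n is the total number of elements.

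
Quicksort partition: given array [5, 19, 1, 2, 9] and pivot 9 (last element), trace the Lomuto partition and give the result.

Lomuto partition with pivot = 9:

Initial array: [5, 19, 1, 2, 9]

arr[0]=5 <= 9: swap with position 0, array becomes [5, 19, 1, 2, 9]
arr[1]=19 > 9: no swap
arr[2]=1 <= 9: swap with position 1, array becomes [5, 1, 19, 2, 9]
arr[3]=2 <= 9: swap with position 2, array becomes [5, 1, 2, 19, 9]

Place pivot at position 3: [5, 1, 2, 9, 19]
Pivot position: 3

After partitioning with pivot 9, the array becomes [5, 1, 2, 9, 19]. The pivot is placed at index 3. All elements to the left of the pivot are <= 9, and all elements to the right are > 9.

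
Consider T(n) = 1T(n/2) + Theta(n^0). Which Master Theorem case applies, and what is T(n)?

Master Theorem for T(n) = 1T(n/2) + O(n^0):

a = 1, b = 2, c = 0
log_b(a) = log_2(1) = 0.0000

Case 2: c = 0 = log_2(1) = 0.0000
T(n) = O(n^0 log n) = O(log n)

For T(n) = 1T(n/2) + O(n^0): log_2(1) = 0.0000. This is Case 2 of the Master Theorem (c = log_b(a), equal work at all levels), giving O(log n).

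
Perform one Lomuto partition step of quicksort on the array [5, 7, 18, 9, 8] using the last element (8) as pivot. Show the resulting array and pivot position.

Lomuto partition with pivot = 8:

Initial array: [5, 7, 18, 9, 8]

arr[0]=5 <= 8: swap with position 0, array becomes [5, 7, 18, 9, 8]
arr[1]=7 <= 8: swap with position 1, array becomes [5, 7, 18, 9, 8]
arr[2]=18 > 8: no swap
arr[3]=9 > 8: no swap

Place pivot at position 2: [5, 7, 8, 9, 18]
Pivot position: 2

After partitioning with pivot 8, the array becomes [5, 7, 8, 9, 18]. The pivot is placed at index 2. All elements to the left of the pivot are <= 8, and all elements to the right are > 8.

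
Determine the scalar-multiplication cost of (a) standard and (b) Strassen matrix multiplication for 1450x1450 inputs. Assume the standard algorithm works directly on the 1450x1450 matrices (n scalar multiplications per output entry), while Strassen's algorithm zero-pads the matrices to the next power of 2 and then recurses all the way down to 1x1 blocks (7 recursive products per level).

Matrix multiplication for 1450x1450 matrices:

Strassen's algorithm requires power-of-2 dimensions. Pad 1450x1450 to 2048x2048 (next power of 2).

Standard algorithm: 1450^3 = 3048625000 multiplications
Strassen's algorithm: 7^(log2(2048)) = 7^11 = 1977326743 multiplications
Savings: 3048625000 - 1977326743 = 1071298257 multiplications

Standard: 3048625000 multiplications (1450^3). Strassen: 1977326743 multiplications (7^11, after padding to 2048x2048). Strassen reduces 8 recursive multiplications to 7 at each level.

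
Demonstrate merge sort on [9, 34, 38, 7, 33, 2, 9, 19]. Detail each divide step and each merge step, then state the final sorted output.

Merge sort trace:

Split: [9, 34, 38, 7, 33, 2, 9, 19] -> [9, 34, 38, 7] and [33, 2, 9, 19]
  Split: [9, 34, 38, 7] -> [9, 34] and [38, 7]
    Split: [9, 34] -> [9] and [34]
    Merge: [9] + [34] -> [9, 34]
    Split: [38, 7] -> [38] and [7]
    Merge: [38] + [7] -> [7, 38]
  Merge: [9, 34] + [7, 38] -> [7, 9, 34, 38]
  Split: [33, 2, 9, 19] -> [33, 2] and [9, 19]
    Split: [33, 2] -> [33] and [2]
    Merge: [33] + [2] -> [2, 33]
    Split: [9, 19] -> [9] and [19]
    Merge: [9] + [19] -> [9, 19]
  Merge: [2, 33] + [9, 19] -> [2, 9, 19, 33]
Merge: [7, 9, 34, 38] + [2, 9, 19, 33] -> [2, 7, 9, 9, 19, 33, 34, 38]

Final sorted array: [2, 7, 9, 9, 19, 33, 34, 38]

The merge sort proceeds by recursively splitting the array and merging sorted halves.
After all merges, the sorted array is [2, 7, 9, 9, 19, 33, 34, 38].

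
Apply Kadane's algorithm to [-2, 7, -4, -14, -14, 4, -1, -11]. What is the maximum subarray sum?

Using Kadane's algorithm on [-2, 7, -4, -14, -14, 4, -1, -11]:

Scanning through the array:
Position 1 (value 7): max_ending_here = 7, max_so_far = 7
Position 2 (value -4): max_ending_here = 3, max_so_far = 7
Position 3 (value -14): max_ending_here = -11, max_so_far = 7
Position 4 (value -14): max_ending_here = -14, max_so_far = 7
Position 5 (value 4): max_ending_here = 4, max_so_far = 7
Position 6 (value -1): max_ending_here = 3, max_so_far = 7
Position 7 (value -11): max_ending_here = -8, max_so_far = 7

Maximum subarray: [7]
Maximum sum: 7

The maximum subarray is [7] with sum 7. This subarray runs from index 1 to index 1.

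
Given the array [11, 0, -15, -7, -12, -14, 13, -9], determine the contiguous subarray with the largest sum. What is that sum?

Using Kadane's algorithm on [11, 0, -15, -7, -12, -14, 13, -9]:

Scanning through the array:
Position 1 (value 0): max_ending_here = 11, max_so_far = 11
Position 2 (value -15): max_ending_here = -4, max_so_far = 11
Position 3 (value -7): max_ending_here = -7, max_so_far = 11
Position 4 (value -12): max_ending_here = -12, max_so_far = 11
Position 5 (value -14): max_ending_here = -14, max_so_far = 11
Position 6 (value 13): max_ending_here = 13, max_so_far = 13
Position 7 (value -9): max_ending_here = 4, max_so_far = 13

Maximum subarray: [13]
Maximum sum: 13

The maximum subarray is [13] with sum 13. This subarray runs from index 6 to index 6.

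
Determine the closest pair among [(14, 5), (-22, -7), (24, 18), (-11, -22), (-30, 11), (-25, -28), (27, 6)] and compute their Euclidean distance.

Computing all pairwise distances among 7 points:

d((14, 5), (-22, -7)) = 37.9473
d((14, 5), (24, 18)) = 16.4012
d((14, 5), (-11, -22)) = 36.7967
d((14, 5), (-30, 11)) = 44.4072
d((14, 5), (-25, -28)) = 51.0882
d((14, 5), (27, 6)) = 13.0384
d((-22, -7), (24, 18)) = 52.3546
d((-22, -7), (-11, -22)) = 18.6011
d((-22, -7), (-30, 11)) = 19.6977
d((-22, -7), (-25, -28)) = 21.2132
d((-22, -7), (27, 6)) = 50.6952
d((24, 18), (-11, -22)) = 53.1507
d((24, 18), (-30, 11)) = 54.4518
d((24, 18), (-25, -28)) = 67.2086
d((24, 18), (27, 6)) = 12.3693 <-- minimum
d((-11, -22), (-30, 11)) = 38.0789
d((-11, -22), (-25, -28)) = 15.2315
d((-11, -22), (27, 6)) = 47.2017
d((-30, 11), (-25, -28)) = 39.3192
d((-30, 11), (27, 6)) = 57.2189
d((-25, -28), (27, 6)) = 62.1289

Closest pair: (24, 18) and (27, 6) with distance 12.3693

The closest pair is (24, 18) and (27, 6) with Euclidean distance 12.3693. For 7 points, brute-force pairwise comparison is shown above. For large n, the divide-and-conquer algorithm (sort by x, recurse on halves, check the dividing strip) achieves O(n log n).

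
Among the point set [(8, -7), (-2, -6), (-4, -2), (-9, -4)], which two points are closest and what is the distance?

Computing all pairwise distances among 4 points:

d((8, -7), (-2, -6)) = 10.0499
d((8, -7), (-4, -2)) = 13.0
d((8, -7), (-9, -4)) = 17.2627
d((-2, -6), (-4, -2)) = 4.4721 <-- minimum
d((-2, -6), (-9, -4)) = 7.2801
d((-4, -2), (-9, -4)) = 5.3852

Closest pair: (-2, -6) and (-4, -2) with distance 4.4721

The closest pair is (-2, -6) and (-4, -2) with Euclidean distance 4.4721. For 4 points, brute-force pairwise comparison is shown above. For large n, the divide-and-conquer algorithm (sort by x, recurse on halves, check the dividing strip) achieves O(n log n).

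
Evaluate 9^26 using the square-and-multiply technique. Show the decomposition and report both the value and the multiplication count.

Computing 9^26 by squaring (build up from 9^1; each line after the first costs one multiplication):

9^1 = 9
9^2 = (9^1)^2 = 9^2 = 81
9^3 = 9 * 9^2 = 9 * 81 = 729
9^6 = (9^3)^2 = 729^2 = 531441
9^12 = (9^6)^2 = 531441^2 = 282429536481
9^13 = 9 * 9^12 = 9 * 282429536481 = 2541865828329
9^26 = (9^13)^2 = 2541865828329^2 = 6461081889226673298932241

Result: 6461081889226673298932241
Multiplications needed: 6 (6 lines after 9^1)

9^26 = 6461081889226673298932241. Using exponentiation by squaring, this requires 6 multiplications. The key idea: if the exponent is even, square the half-power; if odd, multiply by the base once.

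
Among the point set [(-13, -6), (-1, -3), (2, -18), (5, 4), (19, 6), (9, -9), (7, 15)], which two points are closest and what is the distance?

Computing all pairwise distances among 7 points:

d((-13, -6), (-1, -3)) = 12.3693
d((-13, -6), (2, -18)) = 19.2094
d((-13, -6), (5, 4)) = 20.5913
d((-13, -6), (19, 6)) = 34.176
d((-13, -6), (9, -9)) = 22.2036
d((-13, -6), (7, 15)) = 29.0
d((-1, -3), (2, -18)) = 15.2971
d((-1, -3), (5, 4)) = 9.2195 <-- minimum
d((-1, -3), (19, 6)) = 21.9317
d((-1, -3), (9, -9)) = 11.6619
d((-1, -3), (7, 15)) = 19.6977
d((2, -18), (5, 4)) = 22.2036
d((2, -18), (19, 6)) = 29.4109
d((2, -18), (9, -9)) = 11.4018
d((2, -18), (7, 15)) = 33.3766
d((5, 4), (19, 6)) = 14.1421
d((5, 4), (9, -9)) = 13.6015
d((5, 4), (7, 15)) = 11.1803
d((19, 6), (9, -9)) = 18.0278
d((19, 6), (7, 15)) = 15.0
d((9, -9), (7, 15)) = 24.0832

Closest pair: (-1, -3) and (5, 4) with distance 9.2195

The closest pair is (-1, -3) and (5, 4) with Euclidean distance 9.2195. For 7 points, brute-force pairwise comparison is shown above. For large n, the divide-and-conquer algorithm (sort by x, recurse on halves, check the dividing strip) achieves O(n log n).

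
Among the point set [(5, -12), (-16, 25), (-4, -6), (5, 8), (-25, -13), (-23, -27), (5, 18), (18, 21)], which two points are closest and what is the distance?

Computing all pairwise distances among 8 points:

d((5, -12), (-16, 25)) = 42.5441
d((5, -12), (-4, -6)) = 10.8167
d((5, -12), (5, 8)) = 20.0
d((5, -12), (-25, -13)) = 30.0167
d((5, -12), (-23, -27)) = 31.7648
d((5, -12), (5, 18)) = 30.0
d((5, -12), (18, 21)) = 35.4683
d((-16, 25), (-4, -6)) = 33.2415
d((-16, 25), (5, 8)) = 27.0185
d((-16, 25), (-25, -13)) = 39.0512
d((-16, 25), (-23, -27)) = 52.469
d((-16, 25), (5, 18)) = 22.1359
d((-16, 25), (18, 21)) = 34.2345
d((-4, -6), (5, 8)) = 16.6433
d((-4, -6), (-25, -13)) = 22.1359
d((-4, -6), (-23, -27)) = 28.3196
d((-4, -6), (5, 18)) = 25.632
d((-4, -6), (18, 21)) = 34.8281
d((5, 8), (-25, -13)) = 36.6197
d((5, 8), (-23, -27)) = 44.8219
d((5, 8), (5, 18)) = 10.0 <-- minimum
d((5, 8), (18, 21)) = 18.3848
d((-25, -13), (-23, -27)) = 14.1421
d((-25, -13), (5, 18)) = 43.1393
d((-25, -13), (18, 21)) = 54.8179
d((-23, -27), (5, 18)) = 53.0
d((-23, -27), (18, 21)) = 63.1269
d((5, 18), (18, 21)) = 13.3417

Closest pair: (5, 8) and (5, 18) with distance 10.0

The closest pair is (5, 8) and (5, 18) with Euclidean distance 10.0. For 8 points, brute-force pairwise comparison is shown above. For large n, the divide-and-conquer algorithm (sort by x, recurse on halves, check the dividing strip) achieves O(n log n).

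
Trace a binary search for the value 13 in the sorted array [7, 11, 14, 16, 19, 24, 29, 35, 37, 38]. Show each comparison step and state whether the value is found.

Binary search for 13 in [7, 11, 14, 16, 19, 24, 29, 35, 37, 38]:

lo=0, hi=9, mid=4, arr[mid]=19 -> 19 > 13, search left half
lo=0, hi=3, mid=1, arr[mid]=11 -> 11 < 13, search right half
lo=2, hi=3, mid=2, arr[mid]=14 -> 14 > 13, search left half
lo=2 > hi=1, target 13 not found

Binary search determines that 13 is not in the array after 3 comparisons. The search space was exhausted without finding the target.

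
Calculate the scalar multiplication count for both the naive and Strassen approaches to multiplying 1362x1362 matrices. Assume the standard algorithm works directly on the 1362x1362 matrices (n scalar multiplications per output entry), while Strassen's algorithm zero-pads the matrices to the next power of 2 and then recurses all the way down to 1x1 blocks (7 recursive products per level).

Matrix multiplication for 1362x1362 matrices:

Strassen's algorithm requires power-of-2 dimensions. Pad 1362x1362 to 2048x2048 (next power of 2).

Standard algorithm: 1362^3 = 2526569928 multiplications
Strassen's algorithm: 7^(log2(2048)) = 7^11 = 1977326743 multiplications
Savings: 2526569928 - 1977326743 = 549243185 multiplications

Standard: 2526569928 multiplications (1362^3). Strassen: 1977326743 multiplications (7^11, after padding to 2048x2048). Strassen reduces 8 recursive multiplications to 7 at each level.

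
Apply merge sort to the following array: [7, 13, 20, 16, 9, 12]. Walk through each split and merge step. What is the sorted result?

Merge sort trace:

Split: [7, 13, 20, 16, 9, 12] -> [7, 13, 20] and [16, 9, 12]
  Split: [7, 13, 20] -> [7] and [13, 20]
    Split: [13, 20] -> [13] and [20]
    Merge: [13] + [20] -> [13, 20]
  Merge: [7] + [13, 20] -> [7, 13, 20]
  Split: [16, 9, 12] -> [16] and [9, 12]
    Split: [9, 12] -> [9] and [12]
    Merge: [9] + [12] -> [9, 12]
  Merge: [16] + [9, 12] -> [9, 12, 16]
Merge: [7, 13, 20] + [9, 12, 16] -> [7, 9, 12, 13, 16, 20]

Final sorted array: [7, 9, 12, 13, 16, 20]

The merge sort proceeds by recursively splitting the array and merging sorted halves.
After all merges, the sorted array is [7, 9, 12, 13, 16, 20].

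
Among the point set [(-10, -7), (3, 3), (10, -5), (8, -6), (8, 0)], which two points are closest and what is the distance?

Computing all pairwise distances among 5 points:

d((-10, -7), (3, 3)) = 16.4012
d((-10, -7), (10, -5)) = 20.0998
d((-10, -7), (8, -6)) = 18.0278
d((-10, -7), (8, 0)) = 19.3132
d((3, 3), (10, -5)) = 10.6301
d((3, 3), (8, -6)) = 10.2956
d((3, 3), (8, 0)) = 5.831
d((10, -5), (8, -6)) = 2.2361 <-- minimum
d((10, -5), (8, 0)) = 5.3852
d((8, -6), (8, 0)) = 6.0

Closest pair: (10, -5) and (8, -6) with distance 2.2361

The closest pair is (10, -5) and (8, -6) with Euclidean distance 2.2361. For 5 points, brute-force pairwise comparison is shown above. For large n, the divide-and-conquer algorithm (sort by x, recurse on halves, check the dividing strip) achieves O(n log n).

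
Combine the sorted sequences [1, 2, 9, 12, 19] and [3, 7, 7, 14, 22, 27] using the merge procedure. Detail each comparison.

Merging process:

Compare 1 vs 3: take 1 from left. Merged: [1]
Compare 2 vs 3: take 2 from left. Merged: [1, 2]
Compare 9 vs 3: take 3 from right. Merged: [1, 2, 3]
Compare 9 vs 7: take 7 from right. Merged: [1, 2, 3, 7]
Compare 9 vs 7: take 7 from right. Merged: [1, 2, 3, 7, 7]
Compare 9 vs 14: take 9 from left. Merged: [1, 2, 3, 7, 7, 9]
Compare 12 vs 14: take 12 from left. Merged: [1, 2, 3, 7, 7, 9, 12]
Compare 19 vs 14: take 14 from right. Merged: [1, 2, 3, 7, 7, 9, 12, 14]
Compare 19 vs 22: take 19 from left. Merged: [1, 2, 3, 7, 7, 9, 12, 14, 19]
Append remaining from right: [22, 27]. Merged: [1, 2, 3, 7, 7, 9, 12, 14, 19, 22, 27]

Final merged array: [1, 2, 3, 7, 7, 9, 12, 14, 19, 22, 27]
Total comparisons: 9

The merged array is [1, 2, 3, 7, 7, 9, 12, 14, 19, 22, 27], requiring 9 comparisons. The merge step runs in O(n) time where n is the total number of elements.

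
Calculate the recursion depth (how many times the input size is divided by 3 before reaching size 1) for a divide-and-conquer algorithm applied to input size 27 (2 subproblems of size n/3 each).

For divide and conquer with division factor 3:

Problem sizes at each level:
Level 0: 27
Level 1: 9
Level 2: 3
Level 3: 1

The root is level 0 and the size-1 base case is level 3 (the tree spans levels 0 through 3, i.e. 4 levels counting the root), so the depth is the number of divisions: log_3(27) = 3

The recursion tree depth is log_3(27) = 3. At each level, the problem size is divided by 3, so it takes 3 divisions to reduce to a base case of size 1. The algorithm makes 2 recursive calls at each level.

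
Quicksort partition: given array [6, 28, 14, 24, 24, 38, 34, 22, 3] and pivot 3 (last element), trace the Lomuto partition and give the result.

Lomuto partition with pivot = 3:

Initial array: [6, 28, 14, 24, 24, 38, 34, 22, 3]

arr[0]=6 > 3: no swap
arr[1]=28 > 3: no swap
arr[2]=14 > 3: no swap
arr[3]=24 > 3: no swap
arr[4]=24 > 3: no swap
arr[5]=38 > 3: no swap
arr[6]=34 > 3: no swap
arr[7]=22 > 3: no swap

Place pivot at position 0: [3, 28, 14, 24, 24, 38, 34, 22, 6]
Pivot position: 0

After partitioning with pivot 3, the array becomes [3, 28, 14, 24, 24, 38, 34, 22, 6]. The pivot is placed at index 0. All elements to the left of the pivot are <= 3, and all elements to the right are > 3.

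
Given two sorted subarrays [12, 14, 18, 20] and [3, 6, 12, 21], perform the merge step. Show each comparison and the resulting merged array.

Merging process:

Compare 12 vs 3: take 3 from right. Merged: [3]
Compare 12 vs 6: take 6 from right. Merged: [3, 6]
Compare 12 vs 12: take 12 from left. Merged: [3, 6, 12]
Compare 14 vs 12: take 12 from right. Merged: [3, 6, 12, 12]
Compare 14 vs 21: take 14 from left. Merged: [3, 6, 12, 12, 14]
Compare 18 vs 21: take 18 from left. Merged: [3, 6, 12, 12, 14, 18]
Compare 20 vs 21: take 20 from left. Merged: [3, 6, 12, 12, 14, 18, 20]
Append remaining from right: [21]. Merged: [3, 6, 12, 12, 14, 18, 20, 21]

Final merged array: [3, 6, 12, 12, 14, 18, 20, 21]
Total comparisons: 7

The merged array is [3, 6, 12, 12, 14, 18, 20, 21], requiring 7 comparisons. The merge step runs in O(n) time where n is the total number of elements.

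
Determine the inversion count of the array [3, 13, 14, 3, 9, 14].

Finding inversions in [3, 13, 14, 3, 9, 14]:

(1, 3): arr[1]=13 > arr[3]=3
(1, 4): arr[1]=13 > arr[4]=9
(2, 3): arr[2]=14 > arr[3]=3
(2, 4): arr[2]=14 > arr[4]=9

Total inversions: 4

The array has 4 inversion(s): (1,3), (1,4), (2,3), (2,4). Each pair (i,j) satisfies i < j and arr[i] > arr[j].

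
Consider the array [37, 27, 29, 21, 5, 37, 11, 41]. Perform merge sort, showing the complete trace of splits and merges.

Merge sort trace:

Split: [37, 27, 29, 21, 5, 37, 11, 41] -> [37, 27, 29, 21] and [5, 37, 11, 41]
  Split: [37, 27, 29, 21] -> [37, 27] and [29, 21]
    Split: [37, 27] -> [37] and [27]
    Merge: [37] + [27] -> [27, 37]
    Split: [29, 21] -> [29] and [21]
    Merge: [29] + [21] -> [21, 29]
  Merge: [27, 37] + [21, 29] -> [21, 27, 29, 37]
  Split: [5, 37, 11, 41] -> [5, 37] and [11, 41]
    Split: [5, 37] -> [5] and [37]
    Merge: [5] + [37] -> [5, 37]
    Split: [11, 41] -> [11] and [41]
    Merge: [11] + [41] -> [11, 41]
  Merge: [5, 37] + [11, 41] -> [5, 11, 37, 41]
Merge: [21, 27, 29, 37] + [5, 11, 37, 41] -> [5, 11, 21, 27, 29, 37, 37, 41]

Final sorted array: [5, 11, 21, 27, 29, 37, 37, 41]

The merge sort proceeds by recursively splitting the array and merging sorted halves.
After all merges, the sorted array is [5, 11, 21, 27, 29, 37, 37, 41].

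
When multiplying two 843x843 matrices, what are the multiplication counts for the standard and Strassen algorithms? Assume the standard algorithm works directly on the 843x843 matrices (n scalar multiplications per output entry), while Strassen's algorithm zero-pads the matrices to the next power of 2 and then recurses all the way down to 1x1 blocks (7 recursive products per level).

Matrix multiplication for 843x843 matrices:

Strassen's algorithm requires power-of-2 dimensions. Pad 843x843 to 1024x1024 (next power of 2).

Standard algorithm: 843^3 = 599077107 multiplications
Strassen's algorithm: 7^(log2(1024)) = 7^10 = 282475249 multiplications
Savings: 599077107 - 282475249 = 316601858 multiplications

Standard: 599077107 multiplications (843^3). Strassen: 282475249 multiplications (7^10, after padding to 1024x1024). Strassen reduces 8 recursive multiplications to 7 at each level.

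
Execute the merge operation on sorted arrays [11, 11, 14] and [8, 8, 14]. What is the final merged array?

Merging process:

Compare 11 vs 8: take 8 from right. Merged: [8]
Compare 11 vs 8: take 8 from right. Merged: [8, 8]
Compare 11 vs 14: take 11 from left. Merged: [8, 8, 11]
Compare 11 vs 14: take 11 from left. Merged: [8, 8, 11, 11]
Compare 14 vs 14: take 14 from left. Merged: [8, 8, 11, 11, 14]
Append remaining from right: [14]. Merged: [8, 8, 11, 11, 14, 14]

Final merged array: [8, 8, 11, 11, 14, 14]
Total comparisons: 5

The merged array is [8, 8, 11, 11, 14, 14], requiring 5 comparisons. The merge step runs in O(n) time where n is the total number of elements.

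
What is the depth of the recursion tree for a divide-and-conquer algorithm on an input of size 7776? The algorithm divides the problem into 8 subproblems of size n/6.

For divide and conquer with division factor 6:

Problem sizes at each level:
Level 0: 7776
Level 1: 1296
Level 2: 216
Level 3: 36
Level 4: 6
Level 5: 1

The root is level 0 and the size-1 base case is level 5 (the tree spans levels 0 through 5, i.e. 6 levels counting the root), so the depth is the number of divisions: log_6(7776) = 5

The recursion tree depth is log_6(7776) = 5. At each level, the problem size is divided by 6, so it takes 5 divisions to reduce to a base case of size 1. The algorithm makes 8 recursive calls at each level.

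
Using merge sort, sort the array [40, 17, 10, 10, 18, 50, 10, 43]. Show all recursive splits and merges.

Merge sort trace:

Split: [40, 17, 10, 10, 18, 50, 10, 43] -> [40, 17, 10, 10] and [18, 50, 10, 43]
  Split: [40, 17, 10, 10] -> [40, 17] and [10, 10]
    Split: [40, 17] -> [40] and [17]
    Merge: [40] + [17] -> [17, 40]
    Split: [10, 10] -> [10] and [10]
    Merge: [10] + [10] -> [10, 10]
  Merge: [17, 40] + [10, 10] -> [10, 10, 17, 40]
  Split: [18, 50, 10, 43] -> [18, 50] and [10, 43]
    Split: [18, 50] -> [18] and [50]
    Merge: [18] + [50] -> [18, 50]
    Split: [10, 43] -> [10] and [43]
    Merge: [10] + [43] -> [10, 43]
  Merge: [18, 50] + [10, 43] -> [10, 18, 43, 50]
Merge: [10, 10, 17, 40] + [10, 18, 43, 50] -> [10, 10, 10, 17, 18, 40, 43, 50]

Final sorted array: [10, 10, 10, 17, 18, 40, 43, 50]

The merge sort proceeds by recursively splitting the array and merging sorted halves.
After all merges, the sorted array is [10, 10, 10, 17, 18, 40, 43, 50].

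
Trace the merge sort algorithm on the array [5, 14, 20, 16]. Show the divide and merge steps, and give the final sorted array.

Merge sort trace:

Split: [5, 14, 20, 16] -> [5, 14] and [20, 16]
  Split: [5, 14] -> [5] and [14]
  Merge: [5] + [14] -> [5, 14]
  Split: [20, 16] -> [20] and [16]
  Merge: [20] + [16] -> [16, 20]
Merge: [5, 14] + [16, 20] -> [5, 14, 16, 20]

Final sorted array: [5, 14, 16, 20]

The merge sort proceeds by recursively splitting the array and merging sorted halves.
After all merges, the sorted array is [5, 14, 16, 20].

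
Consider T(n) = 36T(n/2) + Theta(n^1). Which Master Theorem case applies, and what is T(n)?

Master Theorem for T(n) = 36T(n/2) + O(n^1):

a = 36, b = 2, c = 1
log_b(a) = log_2(36) = 5.1699

Case 1: c = 1 < log_2(36) = 5.1699
T(n) = O(n^(log_2 36))

For T(n) = 36T(n/2) + O(n^1): log_2(36) = 5.1699. This is Case 1 of the Master Theorem (c < log_b(a), work dominated by leaves), giving O(n^(log_2 36)).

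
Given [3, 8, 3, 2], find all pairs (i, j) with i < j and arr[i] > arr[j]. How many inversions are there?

Finding inversions in [3, 8, 3, 2]:

(0, 3): arr[0]=3 > arr[3]=2
(1, 2): arr[1]=8 > arr[2]=3
(1, 3): arr[1]=8 > arr[3]=2
(2, 3): arr[2]=3 > arr[3]=2

Total inversions: 4

The array has 4 inversion(s): (0,3), (1,2), (1,3), (2,3). Each pair (i,j) satisfies i < j and arr[i] > arr[j].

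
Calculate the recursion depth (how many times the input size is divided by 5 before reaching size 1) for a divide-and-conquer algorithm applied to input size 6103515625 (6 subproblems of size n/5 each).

For divide and conquer with division factor 5:

Problem sizes at each level:
Level 0: 6103515625
Level 1: 1220703125
Level 2: 244140625
Level 3: 48828125
Level 4: 9765625
Level 5: 1953125
Level 6: 390625
Level 7: 78125
Level 8: 15625
Level 9: 3125
Level 10: 625
Level 11: 125
Level 12: 25
Level 13: 5
Level 14: 1

The root is level 0 and the size-1 base case is level 14 (the tree spans levels 0 through 14, i.e. 15 levels counting the root), so the depth is the number of divisions: log_5(6103515625) = 14

The recursion tree depth is log_5(6103515625) = 14. At each level, the problem size is divided by 5, so it takes 14 divisions to reduce to a base case of size 1. The algorithm makes 6 recursive calls at each level.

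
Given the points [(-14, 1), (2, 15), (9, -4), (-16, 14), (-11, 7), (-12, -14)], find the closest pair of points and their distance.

Computing all pairwise distances among 6 points:

d((-14, 1), (2, 15)) = 21.2603
d((-14, 1), (9, -4)) = 23.5372
d((-14, 1), (-16, 14)) = 13.1529
d((-14, 1), (-11, 7)) = 6.7082 <-- minimum
d((-14, 1), (-12, -14)) = 15.1327
d((2, 15), (9, -4)) = 20.2485
d((2, 15), (-16, 14)) = 18.0278
d((2, 15), (-11, 7)) = 15.2643
d((2, 15), (-12, -14)) = 32.2025
d((9, -4), (-16, 14)) = 30.8058
d((9, -4), (-11, 7)) = 22.8254
d((9, -4), (-12, -14)) = 23.2594
d((-16, 14), (-11, 7)) = 8.6023
d((-16, 14), (-12, -14)) = 28.2843
d((-11, 7), (-12, -14)) = 21.0238

Closest pair: (-14, 1) and (-11, 7) with distance 6.7082

The closest pair is (-14, 1) and (-11, 7) with Euclidean distance 6.7082. For 6 points, brute-force pairwise comparison is shown above. For large n, the divide-and-conquer algorithm (sort by x, recurse on halves, check the dividing strip) achieves O(n log n).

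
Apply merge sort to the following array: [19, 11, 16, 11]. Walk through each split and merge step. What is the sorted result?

Merge sort trace:

Split: [19, 11, 16, 11] -> [19, 11] and [16, 11]
  Split: [19, 11] -> [19] and [11]
  Merge: [19] + [11] -> [11, 19]
  Split: [16, 11] -> [16] and [11]
  Merge: [16] + [11] -> [11, 16]
Merge: [11, 19] + [11, 16] -> [11, 11, 16, 19]

Final sorted array: [11, 11, 16, 19]

The merge sort proceeds by recursively splitting the array and merging sorted halves.
After all merges, the sorted array is [11, 11, 16, 19].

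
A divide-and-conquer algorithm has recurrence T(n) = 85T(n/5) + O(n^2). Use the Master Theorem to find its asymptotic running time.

Master Theorem for T(n) = 85T(n/5) + O(n^2):

a = 85, b = 5, c = 2
log_b(a) = log_5(85) = 2.7604

Case 1: c = 2 < log_5(85) = 2.7604
T(n) = O(n^(log_5 85))

For T(n) = 85T(n/5) + O(n^2): log_5(85) = 2.7604. This is Case 1 of the Master Theorem (c < log_b(a), work dominated by leaves), giving O(n^(log_5 85)).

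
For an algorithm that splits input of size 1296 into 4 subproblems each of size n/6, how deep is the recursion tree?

For divide and conquer with division factor 6:

Problem sizes at each level:
Level 0: 1296
Level 1: 216
Level 2: 36
Level 3: 6
Level 4: 1

The root is level 0 and the size-1 base case is level 4 (the tree spans levels 0 through 4, i.e. 5 levels counting the root), so the depth is the number of divisions: log_6(1296) = 4

The recursion tree depth is log_6(1296) = 4. At each level, the problem size is divided by 6, so it takes 4 divisions to reduce to a base case of size 1. The algorithm makes 4 recursive calls at each level.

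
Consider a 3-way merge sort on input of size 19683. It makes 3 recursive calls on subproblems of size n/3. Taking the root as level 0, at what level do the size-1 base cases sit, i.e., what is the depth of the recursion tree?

For divide and conquer with division factor 3:

Problem sizes at each level:
Level 0: 19683
Level 1: 6561
Level 2: 2187
Level 3: 729
Level 4: 243
Level 5: 81
Level 6: 27
Level 7: 9
Level 8: 3
Level 9: 1

The root is level 0 and the size-1 base case is level 9 (the tree spans levels 0 through 9, i.e. 10 levels counting the root), so the depth is the number of divisions: log_3(19683) = 9

The recursion tree depth is log_3(19683) = 9. At each level, the problem size is divided by 3, so it takes 9 divisions to reduce to a base case of size 1. The algorithm makes 3 recursive calls at each level.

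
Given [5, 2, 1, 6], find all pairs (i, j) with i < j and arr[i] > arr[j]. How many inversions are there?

Finding inversions in [5, 2, 1, 6]:

(0, 1): arr[0]=5 > arr[1]=2
(0, 2): arr[0]=5 > arr[2]=1
(1, 2): arr[1]=2 > arr[2]=1

Total inversions: 3

The array has 3 inversion(s): (0,1), (0,2), (1,2). Each pair (i,j) satisfies i < j and arr[i] > arr[j].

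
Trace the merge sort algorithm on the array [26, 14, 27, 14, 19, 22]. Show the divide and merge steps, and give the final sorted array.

Merge sort trace:

Split: [26, 14, 27, 14, 19, 22] -> [26, 14, 27] and [14, 19, 22]
  Split: [26, 14, 27] -> [26] and [14, 27]
    Split: [14, 27] -> [14] and [27]
    Merge: [14] + [27] -> [14, 27]
  Merge: [26] + [14, 27] -> [14, 26, 27]
  Split: [14, 19, 22] -> [14] and [19, 22]
    Split: [19, 22] -> [19] and [22]
    Merge: [19] + [22] -> [19, 22]
  Merge: [14] + [19, 22] -> [14, 19, 22]
Merge: [14, 26, 27] + [14, 19, 22] -> [14, 14, 19, 22, 26, 27]

Final sorted array: [14, 14, 19, 22, 26, 27]

The merge sort proceeds by recursively splitting the array and merging sorted halves.
After all merges, the sorted array is [14, 14, 19, 22, 26, 27].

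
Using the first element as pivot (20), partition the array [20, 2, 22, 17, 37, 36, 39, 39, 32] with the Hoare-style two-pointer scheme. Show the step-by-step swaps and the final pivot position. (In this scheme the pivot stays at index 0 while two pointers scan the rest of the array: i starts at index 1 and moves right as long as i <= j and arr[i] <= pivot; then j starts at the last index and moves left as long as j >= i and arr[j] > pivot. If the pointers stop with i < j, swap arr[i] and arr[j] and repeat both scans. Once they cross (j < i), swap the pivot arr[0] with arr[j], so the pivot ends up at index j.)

Hoare-style two-pointer partition with pivot = 20:

Initial array: [20, 2, 22, 17, 37, 36, 39, 39, 32]

Pointers start at i = 1, j = 8.
i stops at index 2 (arr[2]=22 > 20), j stops at index 3 (arr[3]=17 <= 20): swap arr[2] and arr[3], array becomes [20, 2, 17, 22, 37, 36, 39, 39, 32]
i ends at 3, j ends at 2: the pointers have crossed (j < i), so scanning stops.

Swap pivot arr[0] with arr[2] to place pivot at position 2: [17, 2, 20, 22, 37, 36, 39, 39, 32]
Pivot position: 2

After partitioning with pivot 20, the array becomes [17, 2, 20, 22, 37, 36, 39, 39, 32]. The pivot is placed at index 2. All elements to the left of the pivot are <= 20, and all elements to the right are > 20.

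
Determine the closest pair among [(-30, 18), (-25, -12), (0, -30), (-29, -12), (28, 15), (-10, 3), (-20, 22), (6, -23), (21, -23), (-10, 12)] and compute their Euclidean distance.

Computing all pairwise distances among 10 points:

d((-30, 18), (-25, -12)) = 30.4138
d((-30, 18), (0, -30)) = 56.6039
d((-30, 18), (-29, -12)) = 30.0167
d((-30, 18), (28, 15)) = 58.0775
d((-30, 18), (-10, 3)) = 25.0
d((-30, 18), (-20, 22)) = 10.7703
d((-30, 18), (6, -23)) = 54.5619
d((-30, 18), (21, -23)) = 65.437
d((-30, 18), (-10, 12)) = 20.8806
d((-25, -12), (0, -30)) = 30.8058
d((-25, -12), (-29, -12)) = 4.0 <-- minimum
d((-25, -12), (28, 15)) = 59.4811
d((-25, -12), (-10, 3)) = 21.2132
d((-25, -12), (-20, 22)) = 34.3657
d((-25, -12), (6, -23)) = 32.8938
d((-25, -12), (21, -23)) = 47.2969
d((-25, -12), (-10, 12)) = 28.3019
d((0, -30), (-29, -12)) = 34.1321
d((0, -30), (28, 15)) = 53.0
d((0, -30), (-10, 3)) = 34.4819
d((0, -30), (-20, 22)) = 55.7136
d((0, -30), (6, -23)) = 9.2195
d((0, -30), (21, -23)) = 22.1359
d((0, -30), (-10, 12)) = 43.1741
d((-29, -12), (28, 15)) = 63.0714
d((-29, -12), (-10, 3)) = 24.2074
d((-29, -12), (-20, 22)) = 35.171
d((-29, -12), (6, -23)) = 36.6879
d((-29, -12), (21, -23)) = 51.1957
d((-29, -12), (-10, 12)) = 30.6105
d((28, 15), (-10, 3)) = 39.8497
d((28, 15), (-20, 22)) = 48.5077
d((28, 15), (6, -23)) = 43.909
d((28, 15), (21, -23)) = 38.6394
d((28, 15), (-10, 12)) = 38.1182
d((-10, 3), (-20, 22)) = 21.4709
d((-10, 3), (6, -23)) = 30.5287
d((-10, 3), (21, -23)) = 40.4599
d((-10, 3), (-10, 12)) = 9.0
d((-20, 22), (6, -23)) = 51.9711
d((-20, 22), (21, -23)) = 60.8769
d((-20, 22), (-10, 12)) = 14.1421
d((6, -23), (21, -23)) = 15.0
d((6, -23), (-10, 12)) = 38.4838
d((21, -23), (-10, 12)) = 46.7547

Closest pair: (-25, -12) and (-29, -12) with distance 4.0

The closest pair is (-25, -12) and (-29, -12) with Euclidean distance 4.0. For 10 points, brute-force pairwise comparison is shown above. For large n, the divide-and-conquer algorithm (sort by x, recurse on halves, check the dividing strip) achieves O(n log n).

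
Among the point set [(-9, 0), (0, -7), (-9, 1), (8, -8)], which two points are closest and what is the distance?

Computing all pairwise distances among 4 points:

d((-9, 0), (0, -7)) = 11.4018
d((-9, 0), (-9, 1)) = 1.0 <-- minimum
d((-9, 0), (8, -8)) = 18.7883
d((0, -7), (-9, 1)) = 12.0416
d((0, -7), (8, -8)) = 8.0623
d((-9, 1), (8, -8)) = 19.2354

Closest pair: (-9, 0) and (-9, 1) with distance 1.0

The closest pair is (-9, 0) and (-9, 1) with Euclidean distance 1.0. For 4 points, brute-force pairwise comparison is shown above. For large n, the divide-and-conquer algorithm (sort by x, recurse on halves, check the dividing strip) achieves O(n log n).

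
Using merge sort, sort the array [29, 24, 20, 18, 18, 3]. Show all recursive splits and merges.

Merge sort trace:

Split: [29, 24, 20, 18, 18, 3] -> [29, 24, 20] and [18, 18, 3]
  Split: [29, 24, 20] -> [29] and [24, 20]
    Split: [24, 20] -> [24] and [20]
    Merge: [24] + [20] -> [20, 24]
  Merge: [29] + [20, 24] -> [20, 24, 29]
  Split: [18, 18, 3] -> [18] and [18, 3]
    Split: [18, 3] -> [18] and [3]
    Merge: [18] + [3] -> [3, 18]
  Merge: [18] + [3, 18] -> [3, 18, 18]
Merge: [20, 24, 29] + [3, 18, 18] -> [3, 18, 18, 20, 24, 29]

Final sorted array: [3, 18, 18, 20, 24, 29]

The merge sort proceeds by recursively splitting the array and merging sorted halves.
After all merges, the sorted array is [3, 18, 18, 20, 24, 29].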